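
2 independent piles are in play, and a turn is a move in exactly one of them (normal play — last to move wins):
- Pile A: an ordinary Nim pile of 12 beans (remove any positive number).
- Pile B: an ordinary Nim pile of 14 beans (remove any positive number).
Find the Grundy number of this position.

Pile A is a plain Nim pile of size 12, so its Grundy value is 12.
Pile B is a plain Nim pile of size 14, so its Grundy value is 14.
The value of a disjunctive sum is the nim-sum of the parts.
Combined value = 12 ⊕ 14 = 2.

2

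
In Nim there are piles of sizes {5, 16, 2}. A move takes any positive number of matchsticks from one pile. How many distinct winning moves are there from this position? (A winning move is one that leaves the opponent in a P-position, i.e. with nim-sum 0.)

Compute the nim-sum pairwise:
5 ^ 16 = 21
21 ^ 2 = 23
The overall nim-sum is X = 23. A pile of size p has a winning move iff p XOR X < p (reduce it to p XOR X).
  5: 5 XOR 23 = 18 ≥ 5 — no move.
  16: 16 XOR 23 = 7 < 16 — winning move (to 7).
  2: 2 XOR 23 = 21 ≥ 2 — no move.
That gives 1 winning move.

1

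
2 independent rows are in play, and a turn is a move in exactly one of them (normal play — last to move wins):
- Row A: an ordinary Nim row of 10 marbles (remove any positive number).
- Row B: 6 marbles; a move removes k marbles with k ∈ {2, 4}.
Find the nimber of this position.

10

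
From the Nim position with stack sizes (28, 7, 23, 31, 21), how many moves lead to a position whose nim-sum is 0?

In binary:
  11100  (28)
  00111  (7)
  10111  (23)
  11111  (31)
  10101  (21)
  -----
  00110  (6)
The overall nim-sum is X = 6. A stack of size p has a winning move iff p XOR X < p (reduce it to p XOR X).
  28: 28 XOR 6 = 26 < 28 — winning move (to 26).
  7: 7 XOR 6 = 1 < 7 — winning move (to 1).
  23: 23 XOR 6 = 17 < 23 — winning move (to 17).
  31: 31 XOR 6 = 25 < 31 — winning move (to 25).
  21: 21 XOR 6 = 19 < 21 — winning move (to 19).
That gives 5 winning moves.

5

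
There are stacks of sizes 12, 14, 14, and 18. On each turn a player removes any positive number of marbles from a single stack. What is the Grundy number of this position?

30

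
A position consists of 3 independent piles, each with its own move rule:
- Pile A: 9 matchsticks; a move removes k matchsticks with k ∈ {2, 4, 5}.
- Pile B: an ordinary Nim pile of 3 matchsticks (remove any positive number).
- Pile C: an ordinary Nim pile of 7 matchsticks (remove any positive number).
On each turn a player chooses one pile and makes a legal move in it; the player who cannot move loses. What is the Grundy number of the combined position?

5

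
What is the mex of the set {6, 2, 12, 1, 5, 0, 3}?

4

The values 0, 1, 2, 3 are all present; 4 is the first non-negative integer missing from the set.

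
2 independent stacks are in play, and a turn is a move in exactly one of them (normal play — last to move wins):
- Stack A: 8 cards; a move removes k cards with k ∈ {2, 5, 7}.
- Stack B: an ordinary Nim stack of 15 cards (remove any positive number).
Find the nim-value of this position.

13

Build the Grundy sequence for stack A with g(k) = mex{g(k−s) : s ∈ {2, 5, 7}, s ≤ k}:
g(0) = mex{} = 0
g(1) = mex{} = 0
g(2) = mex{0} = 1
g(3) = mex{0} = 1
g(4) = mex{1} = 0
g(5) = mex{0,1} = 2
g(6) = mex{0} = 1
g(7) = mex{0,1,2} = 3
g(8) = mex{0,1} = 2
So g(8) = 2.
Stack B is a plain Nim stack of size 15, so its Grundy value is 15.
The value of a disjunctive sum is the nim-sum of the parts.
Combined value = 2 ⊕ 15 = 13.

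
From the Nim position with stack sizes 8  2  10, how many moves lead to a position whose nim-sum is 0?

Compute the nim-sum pairwise:
8 ^ 2 = 10
10 ^ 10 = 0
The nim-sum is already 0, so every move leaves a nonzero nim-sum — there are no winning moves.

0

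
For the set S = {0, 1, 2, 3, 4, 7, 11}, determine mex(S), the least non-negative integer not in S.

5

The values 0, 1, 2, 3, 4 are all present; 5 is the first non-negative integer missing from the set.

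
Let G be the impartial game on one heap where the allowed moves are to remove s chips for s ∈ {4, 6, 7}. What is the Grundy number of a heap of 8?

2

Grundy values for subtraction set {4, 6, 7}:
k:     0  1  2  3  4  5  6  7  8
g(k):  0  0  0  0  1  1  1  1  2
So g(8) = 2.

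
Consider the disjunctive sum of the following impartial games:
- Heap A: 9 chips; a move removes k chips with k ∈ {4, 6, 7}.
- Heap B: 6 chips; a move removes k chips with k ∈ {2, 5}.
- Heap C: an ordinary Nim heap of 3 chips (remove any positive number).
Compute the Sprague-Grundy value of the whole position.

0

Grundy values for heap A (subtraction set {4, 6, 7}):
g(0) = mex{} = 0
g(1) = mex{} = 0
g(2) = mex{} = 0
g(3) = mex{} = 0
g(4) = mex{0} = 1
g(5) = mex{0} = 1
g(6) = mex{0} = 1
g(7) = mex{0} = 1
g(8) = mex{0,1} = 2
g(9) = mex{0,1} = 2
So g(9) = 2.
Build the Grundy sequence for heap B with g(k) = mex{g(k−s) : s ∈ {2, 5}, s ≤ k}:
k:     0  1  2  3  4  5  6
g(k):  0  0  1  1  0  2  1
So g(6) = 1.
Heap C is a plain Nim heap of size 3, so its Grundy value is 3.
The value of a disjunctive sum is the nim-sum of the parts.
Combined value = 2 ⊕ 1 ⊕ 3 = 0.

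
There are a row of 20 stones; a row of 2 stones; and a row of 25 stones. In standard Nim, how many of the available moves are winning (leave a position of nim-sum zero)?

1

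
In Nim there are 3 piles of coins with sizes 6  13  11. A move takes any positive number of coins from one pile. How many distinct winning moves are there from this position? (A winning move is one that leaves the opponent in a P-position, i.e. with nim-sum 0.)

0

Bitwise XOR of the heap sizes:
  0110  (6)
  1101  (13)
  1011  (11)
  ----
  0000  (0)
The nim-sum is already 0, so every move leaves a nonzero nim-sum — there are no winning moves.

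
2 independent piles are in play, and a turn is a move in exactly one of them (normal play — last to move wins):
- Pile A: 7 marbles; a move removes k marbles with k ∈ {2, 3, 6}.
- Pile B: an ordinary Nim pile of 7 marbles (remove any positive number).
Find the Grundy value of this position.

Build the Grundy sequence for pile A with g(k) = mex{g(k−s) : s ∈ {2, 3, 6}, s ≤ k}:
k:     0  1  2  3  4  5  6  7
g(k):  0  0  1  1  2  0  3  1
So g(7) = 1.
Pile B is a plain Nim pile of size 7, so its Grundy value is 7.
By the Sprague-Grundy theorem, the Grundy value of a sum of independent games is the XOR of the component values.
Combined value = 1 XOR 7 = 6.

6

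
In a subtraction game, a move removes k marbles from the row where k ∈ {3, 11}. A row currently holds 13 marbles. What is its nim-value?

2

Compute g(0), g(1), … for moves {3, 11}:
g(0) = mex{} = 0
g(1) = mex{} = 0
g(2) = mex{} = 0
g(3) = mex{0} = 1
g(4) = mex{0} = 1
g(5) = mex{0} = 1
g(6) = mex{1} = 0
g(7) = mex{1} = 0
g(8) = mex{1} = 0
g(9) = mex{0} = 1
g(10) = mex{0} = 1
g(11) = mex{0} = 1
g(12) = mex{0,1} = 2
g(13) = mex{0,1} = 2
So g(13) = 2.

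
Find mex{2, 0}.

0 is in the set but 1 is not, so the mex is 1.

1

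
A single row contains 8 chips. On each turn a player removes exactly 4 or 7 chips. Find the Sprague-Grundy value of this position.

Build the Grundy sequence with g(k) = mex{g(k−s) : s ∈ {4, 7}, s ≤ k}:
k:     0  1  2  3  4  5  6  7  8
g(k):  0  0  0  0  1  1  1  1  2
So g(8) = 2.

2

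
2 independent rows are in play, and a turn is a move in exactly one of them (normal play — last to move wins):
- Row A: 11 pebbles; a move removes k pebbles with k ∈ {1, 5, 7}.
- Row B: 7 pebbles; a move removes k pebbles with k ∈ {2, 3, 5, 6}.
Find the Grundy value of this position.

Build the Grundy sequence for row A with g(k) = mex{g(k−s) : s ∈ {1, 5, 7}, s ≤ k}:
g(0) = mex{} = 0
g(1) = mex{0} = 1
g(2) = mex{1} = 0
g(3) = mex{0} = 1
g(4) = mex{1} = 0
g(5) = mex{0} = 1
g(6) = mex{1} = 0
g(7) = mex{0} = 1
g(8) = mex{1} = 0
g(9) = mex{0} = 1
g(10) = mex{1} = 0
g(11) = mex{0} = 1
So g(11) = 1.
For row B, compute g(0), g(1), … with moves {2, 3, 5, 6}:
k:     0  1  2  3  4  5  6  7
g(k):  0  0  1  1  2  2  3  3
So g(7) = 3.
The value of a disjunctive sum is the nim-sum of the parts.
Combined value = 1 ⊕ 3 = 2.

2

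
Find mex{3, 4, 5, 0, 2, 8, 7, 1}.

6

The values 0, 1, 2, 3, 4, 5 are all present; 6 is the first non-negative integer missing from the set.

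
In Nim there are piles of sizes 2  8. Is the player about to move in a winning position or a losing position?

In binary:
  0010  (2)
  1000  (8)
  ----
  1010  (10)
The nim-sum is 10 ≠ 0, so this is an N-position: the player to move can win.

Winning position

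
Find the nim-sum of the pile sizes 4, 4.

Nim-sum: 4 ^ 4 = 0.

0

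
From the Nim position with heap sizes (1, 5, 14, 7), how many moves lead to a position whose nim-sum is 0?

1

Compute the nim-sum pairwise:
1 ⊕ 5 = 4
4 ⊕ 14 = 10
10 ⊕ 7 = 13
The overall nim-sum is X = 13. A heap of size p has a winning move iff p XOR X < p (reduce it to p XOR X).
  1: 1 XOR 13 = 12 ≥ 1 — no move.
  5: 5 XOR 13 = 8 ≥ 5 — no move.
  14: 14 XOR 13 = 3 < 14 — winning move (to 3).
  7: 7 XOR 13 = 10 ≥ 7 — no move.
That gives 1 winning move.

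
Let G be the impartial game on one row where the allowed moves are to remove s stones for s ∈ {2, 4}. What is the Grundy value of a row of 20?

1

Compute g(0), g(1), … for moves {2, 4}:
k:     0  1  2  3  4  5  6  7  8  9 10 11 12 13 14 15 16 17 18 19 20
g(k):  0  0  1  1  2  2  0  0  1  1  2  2  0  0  1  1  2  2  0  0  1
So g(20) = 1.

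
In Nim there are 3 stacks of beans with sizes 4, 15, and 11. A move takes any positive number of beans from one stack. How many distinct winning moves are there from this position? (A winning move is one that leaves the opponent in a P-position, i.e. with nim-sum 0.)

0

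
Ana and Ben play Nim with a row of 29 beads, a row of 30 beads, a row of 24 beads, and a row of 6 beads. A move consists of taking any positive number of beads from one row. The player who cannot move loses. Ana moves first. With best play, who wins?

Ana wins

Write each in binary and XOR column by column:
  11101  (29)
  11110  (30)
  11000  (24)
  00110  (6)
  -----
  11101  (29)
The nim-sum is 29 ≠ 0, so this is an N-position: the player to move can win; Ana has a winning move.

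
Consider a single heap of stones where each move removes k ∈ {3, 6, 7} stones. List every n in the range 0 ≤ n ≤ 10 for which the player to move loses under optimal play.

0, 1, 2, 10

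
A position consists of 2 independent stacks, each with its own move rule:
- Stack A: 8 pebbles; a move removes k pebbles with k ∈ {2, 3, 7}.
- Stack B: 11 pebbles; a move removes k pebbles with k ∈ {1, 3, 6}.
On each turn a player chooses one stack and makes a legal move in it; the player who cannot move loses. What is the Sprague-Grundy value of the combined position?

1

Build the Grundy sequence for stack A with g(k) = mex{g(k−s) : s ∈ {2, 3, 7}, s ≤ k}:
g(0) = mex{} = 0
g(1) = mex{} = 0
g(2) = mex{0} = 1
g(3) = mex{0} = 1
g(4) = mex{0,1} = 2
g(5) = mex{1} = 0
g(6) = mex{1,2} = 0
g(7) = mex{0,2} = 1
g(8) = mex{0} = 1
So g(8) = 1.
Build the Grundy sequence for stack B with g(k) = mex{g(k−s) : s ∈ {1, 3, 6}, s ≤ k}:
k:     0  1  2  3  4  5  6  7  8  9 10 11
g(k):  0  1  0  1  0  1  2  3  2  0  1  0
So g(11) = 0.
By the Sprague-Grundy theorem, the Grundy value of a sum of independent games is the XOR of the component values.
Combined value = 1 XOR 0 = 1.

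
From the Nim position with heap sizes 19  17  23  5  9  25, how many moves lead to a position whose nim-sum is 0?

0

Compute the nim-sum pairwise:
19 XOR 17 = 2
2 XOR 23 = 21
21 XOR 5 = 16
16 XOR 9 = 25
25 XOR 25 = 0
The nim-sum is already 0, so every move leaves a nonzero nim-sum — there are no winning moves.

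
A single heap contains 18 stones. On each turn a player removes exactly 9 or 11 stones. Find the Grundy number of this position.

2

Build the Grundy sequence with g(k) = mex{g(k−s) : s ∈ {9, 11}, s ≤ k}:
k:     0  1  2  3  4  5  6  7  8  9 10 11 12 13 14 15 16 17 18
g(k):  0  0  0  0  0  0  0  0  0  1  1  1  1  1  1  1  1  1  2
So g(18) = 2.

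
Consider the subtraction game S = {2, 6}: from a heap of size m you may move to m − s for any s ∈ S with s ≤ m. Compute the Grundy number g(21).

Build the Grundy sequence with g(k) = mex{g(k−s) : s ∈ {2, 6}, s ≤ k}:
k:     0  1  2  3  4  5  6  7  8  9 10 11 12 13 14 15 16 17 18 19 20 21
g(k):  0  0  1  1  0  0  1  1  0  0  1  1  0  0  1  1  0  0  1  1  0  0
So g(21) = 0.

0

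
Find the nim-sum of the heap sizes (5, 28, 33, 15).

Compute the nim-sum pairwise:
5 XOR 28 = 25
25 XOR 33 = 56
56 XOR 15 = 55

55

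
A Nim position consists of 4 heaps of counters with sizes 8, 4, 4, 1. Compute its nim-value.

In binary:
  1000  (8)
  0100  (4)
  0100  (4)
  0001  (1)
  ----
  1001  (9)

9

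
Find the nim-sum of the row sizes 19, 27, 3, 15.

4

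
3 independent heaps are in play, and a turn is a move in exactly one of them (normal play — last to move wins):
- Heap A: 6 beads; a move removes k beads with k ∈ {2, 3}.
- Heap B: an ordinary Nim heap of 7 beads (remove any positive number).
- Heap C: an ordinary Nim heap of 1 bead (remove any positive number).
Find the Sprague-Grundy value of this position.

6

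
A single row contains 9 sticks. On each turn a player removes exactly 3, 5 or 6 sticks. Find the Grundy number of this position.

Compute g(0), g(1), … for moves {3, 5, 6}:
g(0) = mex{} = 0
g(1) = mex{} = 0
g(2) = mex{} = 0
g(3) = mex{0} = 1
g(4) = mex{0} = 1
g(5) = mex{0} = 1
g(6) = mex{0,1} = 2
g(7) = mex{0,1} = 2
g(8) = mex{0,1} = 2
g(9) = mex{1,2} = 0
So g(9) = 0.

0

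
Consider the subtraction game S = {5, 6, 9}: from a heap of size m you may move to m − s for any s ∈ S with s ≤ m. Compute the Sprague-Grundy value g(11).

2

Grundy values for subtraction set {5, 6, 9}:
g(0) = mex{} = 0
g(1) = mex{} = 0
g(2) = mex{} = 0
g(3) = mex{} = 0
g(4) = mex{} = 0
g(5) = mex{0} = 1
g(6) = mex{0} = 1
g(7) = mex{0} = 1
g(8) = mex{0} = 1
g(9) = mex{0} = 1
g(10) = mex{0,1} = 2
g(11) = mex{0,1} = 2
So g(11) = 2.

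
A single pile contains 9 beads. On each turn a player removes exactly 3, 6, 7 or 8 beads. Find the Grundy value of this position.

3

Build the Grundy sequence with g(k) = mex{g(k−s) : s ∈ {3, 6, 7, 8}, s ≤ k}:
k:     0  1  2  3  4  5  6  7  8  9
g(k):  0  0  0  1  1  1  2  2  2  3
So g(9) = 3.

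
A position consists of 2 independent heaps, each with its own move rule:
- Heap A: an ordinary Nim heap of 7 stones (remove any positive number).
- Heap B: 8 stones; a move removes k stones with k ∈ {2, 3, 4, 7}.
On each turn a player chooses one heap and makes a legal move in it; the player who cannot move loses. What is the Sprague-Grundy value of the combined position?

6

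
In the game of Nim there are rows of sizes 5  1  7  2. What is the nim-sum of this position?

1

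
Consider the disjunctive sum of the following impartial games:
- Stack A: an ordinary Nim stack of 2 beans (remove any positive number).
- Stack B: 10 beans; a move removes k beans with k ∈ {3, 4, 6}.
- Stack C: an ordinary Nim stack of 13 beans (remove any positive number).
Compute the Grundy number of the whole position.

Stack A is a plain Nim stack of size 2, so its Grundy value is 2.
For stack B, compute g(0), g(1), … with moves {3, 4, 6}:
g(0) = mex{} = 0
g(1) = mex{} = 0
g(2) = mex{} = 0
g(3) = mex{0} = 1
g(4) = mex{0} = 1
g(5) = mex{0} = 1
g(6) = mex{0,1} = 2
g(7) = mex{0,1} = 2
g(8) = mex{0,1} = 2
g(9) = mex{1,2} = 0
g(10) = mex{1,2} = 0
So g(10) = 0.
Stack C is a plain Nim stack of size 13, so its Grundy value is 13.
By the Sprague-Grundy theorem, the Grundy value of a sum of independent games is the XOR of the component values.
Combined value = 2 ⊕ 0 ⊕ 13 = 15.

15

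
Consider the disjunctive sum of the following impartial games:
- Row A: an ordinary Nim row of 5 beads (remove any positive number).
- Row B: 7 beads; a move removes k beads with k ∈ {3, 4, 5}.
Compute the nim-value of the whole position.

Row A is a plain Nim row of size 5, so its Grundy value is 5.
Build the Grundy sequence for row B with g(k) = mex{g(k−s) : s ∈ {3, 4, 5}, s ≤ k}:
g(0) = mex{} = 0
g(1) = mex{} = 0
g(2) = mex{} = 0
g(3) = mex{0} = 1
g(4) = mex{0} = 1
g(5) = mex{0} = 1
g(6) = mex{0,1} = 2
g(7) = mex{0,1} = 2
So g(7) = 2.
By the Sprague-Grundy theorem, the Grundy value of a sum of independent games is the XOR of the component values.
Combined value = 5 ⊕ 2 = 7.

7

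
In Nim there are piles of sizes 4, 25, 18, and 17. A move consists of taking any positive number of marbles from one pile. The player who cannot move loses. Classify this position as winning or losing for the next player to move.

Compute the nim-sum pairwise:
4 ^ 25 = 29
29 ^ 18 = 15
15 ^ 17 = 30
The nim-sum is 30 ≠ 0, so this is an N-position: the player to move can win.

Winning position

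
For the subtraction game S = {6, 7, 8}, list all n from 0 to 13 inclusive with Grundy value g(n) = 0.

0, 1, 2, 3, 4, 5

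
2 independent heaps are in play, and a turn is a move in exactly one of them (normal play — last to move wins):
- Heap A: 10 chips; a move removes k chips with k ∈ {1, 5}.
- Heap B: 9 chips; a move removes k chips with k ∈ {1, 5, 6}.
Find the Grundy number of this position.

3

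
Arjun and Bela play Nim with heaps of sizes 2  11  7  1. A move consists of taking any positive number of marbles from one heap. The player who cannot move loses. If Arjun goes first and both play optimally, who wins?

Arjun wins

In binary:
  0010  (2)
  1011  (11)
  0111  (7)
  0001  (1)
  ----
  1111  (15)
The nim-sum is 15 ≠ 0, so this is an N-position: the player to move can win; Arjun has a winning move.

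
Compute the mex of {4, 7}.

0

0 is not in the set, so the mex is 0.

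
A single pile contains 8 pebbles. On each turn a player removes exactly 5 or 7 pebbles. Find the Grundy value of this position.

1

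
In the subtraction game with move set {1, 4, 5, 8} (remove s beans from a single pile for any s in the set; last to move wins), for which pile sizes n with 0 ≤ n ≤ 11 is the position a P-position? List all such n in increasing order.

Build the Grundy sequence with g(k) = mex{g(k−s) : s ∈ {1, 4, 5, 8}, s ≤ k}:
g(0) = mex{} = 0
g(1) = mex{0} = 1
g(2) = mex{1} = 0
g(3) = mex{0} = 1
g(4) = mex{0,1} = 2
g(5) = mex{0,1,2} = 3
g(6) = mex{0,1,3} = 2
g(7) = mex{0,1,2} = 3
g(8) = mex{0,1,2,3} = 4
g(9) = mex{1,2,3,4} = 0
g(10) = mex{0,2,3} = 1
g(11) = mex{1,2,3} = 0
The P-positions (g = 0) in 0..11 are 0, 2, 9, 11.

0, 2, 9, 11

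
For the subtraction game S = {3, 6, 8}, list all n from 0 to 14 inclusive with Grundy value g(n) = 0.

0, 1, 2, 11, 12, 13

Build the Grundy sequence with g(k) = mex{g(k−s) : s ∈ {3, 6, 8}, s ≤ k}:
g(0) = mex{} = 0
g(1) = mex{} = 0
g(2) = mex{} = 0
g(3) = mex{0} = 1
g(4) = mex{0} = 1
g(5) = mex{0} = 1
g(6) = mex{0,1} = 2
g(7) = mex{0,1} = 2
g(8) = mex{0,1} = 2
g(9) = mex{0,1,2} = 3
g(10) = mex{0,1,2} = 3
g(11) = mex{1,2} = 0
g(12) = mex{1,2,3} = 0
g(13) = mex{1,2,3} = 0
g(14) = mex{0,2} = 1
The P-positions (g = 0) in 0..14 are 0, 1, 2, 11, 12, 13.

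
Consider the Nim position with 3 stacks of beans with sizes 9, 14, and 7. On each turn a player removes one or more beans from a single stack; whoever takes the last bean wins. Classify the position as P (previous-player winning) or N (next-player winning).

P-position

Compute the nim-sum pairwise:
9 ^ 14 = 7
7 ^ 7 = 0
The nim-sum is 0, so this is a P-position: the player to move is in a losing position under optimal play.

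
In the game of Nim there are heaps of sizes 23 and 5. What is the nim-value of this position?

18

Write each in binary and XOR column by column:
  10111  (23)
  00101  (5)
  -----
  10010  (18)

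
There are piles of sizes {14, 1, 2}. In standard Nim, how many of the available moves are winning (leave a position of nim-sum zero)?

Nim-sum: 14 ⊕ 1 ⊕ 2 = 13.
The overall nim-sum is X = 13. A pile of size p has a winning move iff p XOR X < p (reduce it to p XOR X).
  14: 14 XOR 13 = 3 < 14 — winning move (to 3).
  1: 1 XOR 13 = 12 ≥ 1 — no move.
  2: 2 XOR 13 = 15 ≥ 2 — no move.
That gives 1 winning move.

1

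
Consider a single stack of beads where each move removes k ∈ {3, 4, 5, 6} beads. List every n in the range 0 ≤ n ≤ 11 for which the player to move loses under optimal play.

0, 1, 2, 9, 10, 11

Grundy values for subtraction set {3, 4, 5, 6}:
k:     0  1  2  3  4  5  6  7  8  9 10 11
g(k):  0  0  0  1  1  1  2  2  2  0  0  0
The P-positions (g = 0) in 0..11 are 0, 1, 2, 9, 10, 11.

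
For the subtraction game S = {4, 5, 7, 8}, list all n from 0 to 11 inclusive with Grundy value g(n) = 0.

Compute g(0), g(1), … for moves {4, 5, 7, 8}:
k:     0  1  2  3  4  5  6  7  8  9 10 11
g(k):  0  0  0  0  1  1  1  1  2  2  2  2
The P-positions (g = 0) in 0..11 are 0, 1, 2, 3.

0, 1, 2, 3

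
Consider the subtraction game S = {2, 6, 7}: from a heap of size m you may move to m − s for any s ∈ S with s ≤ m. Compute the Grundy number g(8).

2

Compute g(0), g(1), … for moves {2, 6, 7}:
k:     0  1  2  3  4  5  6  7  8
g(k):  0  0  1  1  0  0  1  1  2
So g(8) = 2.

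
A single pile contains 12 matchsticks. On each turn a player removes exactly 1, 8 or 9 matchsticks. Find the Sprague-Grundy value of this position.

2

Grundy values for subtraction set {1, 8, 9}:
g(0) = mex{} = 0
g(1) = mex{0} = 1
g(2) = mex{1} = 0
g(3) = mex{0} = 1
g(4) = mex{1} = 0
g(5) = mex{0} = 1
g(6) = mex{1} = 0
g(7) = mex{0} = 1
g(8) = mex{0,1} = 2
g(9) = mex{0,1,2} = 3
g(10) = mex{0,1,3} = 2
g(11) = mex{0,1,2} = 3
g(12) = mex{0,1,3} = 2
So g(12) = 2.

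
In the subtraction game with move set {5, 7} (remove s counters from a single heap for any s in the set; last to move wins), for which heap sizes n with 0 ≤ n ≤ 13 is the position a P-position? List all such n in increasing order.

Build the Grundy sequence with g(k) = mex{g(k−s) : s ∈ {5, 7}, s ≤ k}:
g(0) = mex{} = 0
g(1) = mex{} = 0
g(2) = mex{} = 0
g(3) = mex{} = 0
g(4) = mex{} = 0
g(5) = mex{0} = 1
g(6) = mex{0} = 1
g(7) = mex{0} = 1
g(8) = mex{0} = 1
g(9) = mex{0} = 1
g(10) = mex{0,1} = 2
g(11) = mex{0,1} = 2
g(12) = mex{1} = 0
g(13) = mex{1} = 0
The P-positions (g = 0) in 0..13 are 0, 1, 2, 3, 4, 12, 13.

0, 1, 2, 3, 4, 12, 13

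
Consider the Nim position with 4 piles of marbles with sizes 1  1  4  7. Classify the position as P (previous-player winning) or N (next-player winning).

Compute the nim-sum pairwise:
1 XOR 1 = 0
0 XOR 4 = 4
4 XOR 7 = 3
The nim-sum is 3 ≠ 0, so this is an N-position: the player to move can win.

N-position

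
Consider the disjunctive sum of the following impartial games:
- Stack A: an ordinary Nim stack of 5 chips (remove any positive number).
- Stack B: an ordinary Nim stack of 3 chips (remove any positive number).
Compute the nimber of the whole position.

6

Stack A is a plain Nim stack of size 5, so its Grundy value is 5.
Stack B is a plain Nim stack of size 3, so its Grundy value is 3.
By the Sprague-Grundy theorem, the Grundy value of a sum of independent games is the XOR of the component values.
Combined value = 5 XOR 3 = 6.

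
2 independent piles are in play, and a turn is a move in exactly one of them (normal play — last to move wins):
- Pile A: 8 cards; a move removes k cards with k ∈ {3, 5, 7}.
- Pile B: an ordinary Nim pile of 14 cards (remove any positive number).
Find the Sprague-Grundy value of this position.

12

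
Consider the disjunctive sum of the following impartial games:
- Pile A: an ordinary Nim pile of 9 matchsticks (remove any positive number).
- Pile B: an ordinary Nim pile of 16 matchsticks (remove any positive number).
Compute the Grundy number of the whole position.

25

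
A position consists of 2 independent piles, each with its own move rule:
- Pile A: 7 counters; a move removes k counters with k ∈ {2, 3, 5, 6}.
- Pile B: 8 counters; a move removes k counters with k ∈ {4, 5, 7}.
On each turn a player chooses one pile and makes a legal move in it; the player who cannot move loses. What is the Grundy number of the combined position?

Grundy values for pile A (subtraction set {2, 3, 5, 6}):
g(0) = mex{} = 0
g(1) = mex{} = 0
g(2) = mex{0} = 1
g(3) = mex{0} = 1
g(4) = mex{0,1} = 2
g(5) = mex{0,1} = 2
g(6) = mex{0,1,2} = 3
g(7) = mex{0,1,2} = 3
So g(7) = 3.
Grundy values for pile B (subtraction set {4, 5, 7}):
g(0) = mex{} = 0
g(1) = mex{} = 0
g(2) = mex{} = 0
g(3) = mex{} = 0
g(4) = mex{0} = 1
g(5) = mex{0} = 1
g(6) = mex{0} = 1
g(7) = mex{0} = 1
g(8) = mex{0,1} = 2
So g(8) = 2.
By the Sprague-Grundy theorem, the Grundy value of a sum of independent games is the XOR of the component values.
Combined value = 3 XOR 2 = 1.

1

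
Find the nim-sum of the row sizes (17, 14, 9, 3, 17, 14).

10

Compute the nim-sum pairwise:
17 ^ 14 = 31
31 ^ 9 = 22
22 ^ 3 = 21
21 ^ 17 = 4
4 ^ 14 = 10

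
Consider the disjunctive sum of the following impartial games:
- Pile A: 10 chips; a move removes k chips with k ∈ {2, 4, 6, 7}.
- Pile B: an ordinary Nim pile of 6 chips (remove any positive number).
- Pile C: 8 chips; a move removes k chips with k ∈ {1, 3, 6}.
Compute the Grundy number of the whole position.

Grundy values for pile A (subtraction set {2, 4, 6, 7}):
k:     0  1  2  3  4  5  6  7  8  9 10
g(k):  0  0  1  1  2  2  3  3  4  0  0
So g(10) = 0.
Pile B is a plain Nim pile of size 6, so its Grundy value is 6.
For pile C, compute g(0), g(1), … with moves {1, 3, 6}:
k:     0  1  2  3  4  5  6  7  8
g(k):  0  1  0  1  0  1  2  3  2
So g(8) = 2.
The value of a disjunctive sum is the nim-sum of the parts.
Combined value = 0 ⊕ 6 ⊕ 2 = 4.

4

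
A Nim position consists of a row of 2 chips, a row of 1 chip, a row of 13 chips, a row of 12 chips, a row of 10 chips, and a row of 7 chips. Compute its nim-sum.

Write each in binary and XOR column by column:
  0010  (2)
  0001  (1)
  1101  (13)
  1100  (12)
  1010  (10)
  0111  (7)
  ----
  1111  (15)

15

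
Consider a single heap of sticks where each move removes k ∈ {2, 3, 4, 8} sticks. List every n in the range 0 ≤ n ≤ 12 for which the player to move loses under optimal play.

0, 1, 6, 7, 12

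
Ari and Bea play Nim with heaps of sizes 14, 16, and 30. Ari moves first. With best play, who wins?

Nim-sum: 14 ^ 16 ^ 30 = 0.
The nim-sum is 0, so this is a P-position: the player to move is in a losing position under optimal play; Ari is about to move from it and so loses — Bea wins.

Bea wins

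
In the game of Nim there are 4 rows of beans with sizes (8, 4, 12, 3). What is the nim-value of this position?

3

Compute the nim-sum pairwise:
8 ^ 4 = 12
12 ^ 12 = 0
0 ^ 3 = 3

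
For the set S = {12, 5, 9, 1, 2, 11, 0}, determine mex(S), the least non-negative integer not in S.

3

The values 0, 1, 2 are all present; 3 is the first non-negative integer missing from the set.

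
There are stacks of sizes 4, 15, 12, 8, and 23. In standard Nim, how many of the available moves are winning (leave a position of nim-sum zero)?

Compute the nim-sum pairwise:
4 ^ 15 = 11
11 ^ 12 = 7
7 ^ 8 = 15
15 ^ 23 = 24
The overall nim-sum is X = 24. A stack of size p has a winning move iff p XOR X < p (reduce it to p XOR X).
  4: 4 XOR 24 = 28 ≥ 4 — no move.
  15: 15 XOR 24 = 23 ≥ 15 — no move.
  12: 12 XOR 24 = 20 ≥ 12 — no move.
  8: 8 XOR 24 = 16 ≥ 8 — no move.
  23: 23 XOR 24 = 15 < 23 — winning move (to 15).
That gives 1 winning move.

1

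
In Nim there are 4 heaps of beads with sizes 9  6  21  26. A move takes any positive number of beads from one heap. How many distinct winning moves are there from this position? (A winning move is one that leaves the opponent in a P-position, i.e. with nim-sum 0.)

0

Compute the nim-sum pairwise:
9 ⊕ 6 = 15
15 ⊕ 21 = 26
26 ⊕ 26 = 0
The nim-sum is already 0, so every move leaves a nonzero nim-sum — there are no winning moves.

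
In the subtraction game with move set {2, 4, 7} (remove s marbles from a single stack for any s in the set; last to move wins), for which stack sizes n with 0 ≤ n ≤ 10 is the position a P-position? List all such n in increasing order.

0, 1, 6, 9

Build the Grundy sequence with g(k) = mex{g(k−s) : s ∈ {2, 4, 7}, s ≤ k}:
k:     0  1  2  3  4  5  6  7  8  9 10
g(k):  0  0  1  1  2  2  0  3  1  0  2
The P-positions (g = 0) in 0..10 are 0, 1, 6, 9.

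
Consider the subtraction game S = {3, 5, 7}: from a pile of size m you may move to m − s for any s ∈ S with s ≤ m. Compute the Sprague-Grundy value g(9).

Grundy values for subtraction set {3, 5, 7}:
k:     0  1  2  3  4  5  6  7  8  9
g(k):  0  0  0  1  1  1  2  2  2  3
So g(9) = 3.

3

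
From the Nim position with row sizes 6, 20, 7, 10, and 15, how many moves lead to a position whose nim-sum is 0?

In binary:
  00110  (6)
  10100  (20)
  00111  (7)
  01010  (10)
  01111  (15)
  -----
  10000  (16)
The overall nim-sum is X = 16. A row of size p has a winning move iff p XOR X < p (reduce it to p XOR X).
  6: 6 XOR 16 = 22 ≥ 6 — no move.
  20: 20 XOR 16 = 4 < 20 — winning move (to 4).
  7: 7 XOR 16 = 23 ≥ 7 — no move.
  10: 10 XOR 16 = 26 ≥ 10 — no move.
  15: 15 XOR 16 = 31 ≥ 15 — no move.
That gives 1 winning move.

1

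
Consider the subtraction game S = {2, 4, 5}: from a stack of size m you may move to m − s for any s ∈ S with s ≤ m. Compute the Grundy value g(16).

1

Grundy values for subtraction set {2, 4, 5}:
k:     0  1  2  3  4  5  6  7  8  9 10 11 12 13 14 15 16
g(k):  0  0  1  1  2  2  3  0  0  1  1  2  2  3  0  0  1
So g(16) = 1.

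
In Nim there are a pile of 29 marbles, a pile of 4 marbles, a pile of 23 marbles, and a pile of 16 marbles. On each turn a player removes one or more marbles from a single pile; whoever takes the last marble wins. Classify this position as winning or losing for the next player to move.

Winning position

Compute the nim-sum pairwise:
29 XOR 4 = 25
25 XOR 23 = 14
14 XOR 16 = 30
The nim-sum is 30 ≠ 0, so this is an N-position: the player to move can win.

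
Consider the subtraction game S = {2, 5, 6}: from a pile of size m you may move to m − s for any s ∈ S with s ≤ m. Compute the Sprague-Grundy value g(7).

3

Compute g(0), g(1), … for moves {2, 5, 6}:
g(0) = mex{} = 0
g(1) = mex{} = 0
g(2) = mex{0} = 1
g(3) = mex{0} = 1
g(4) = mex{1} = 0
g(5) = mex{0,1} = 2
g(6) = mex{0} = 1
g(7) = mex{0,1,2} = 3
So g(7) = 3.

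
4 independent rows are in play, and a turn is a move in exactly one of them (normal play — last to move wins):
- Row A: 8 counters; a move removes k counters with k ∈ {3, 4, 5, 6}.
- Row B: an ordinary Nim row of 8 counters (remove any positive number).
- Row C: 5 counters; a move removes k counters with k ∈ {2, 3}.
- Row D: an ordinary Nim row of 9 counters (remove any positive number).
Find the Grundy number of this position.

Grundy values for row A (subtraction set {3, 4, 5, 6}):
g(0) = mex{} = 0
g(1) = mex{} = 0
g(2) = mex{} = 0
g(3) = mex{0} = 1
g(4) = mex{0} = 1
g(5) = mex{0} = 1
g(6) = mex{0,1} = 2
g(7) = mex{0,1} = 2
g(8) = mex{0,1} = 2
So g(8) = 2.
Row B is a plain Nim row of size 8, so its Grundy value is 8.
Build the Grundy sequence for row C with g(k) = mex{g(k−s) : s ∈ {2, 3}, s ≤ k}:
g(0) = mex{} = 0
g(1) = mex{} = 0
g(2) = mex{0} = 1
g(3) = mex{0} = 1
g(4) = mex{0,1} = 2
g(5) = mex{1} = 0
So g(5) = 0.
Row D is a plain Nim row of size 9, so its Grundy value is 9.
By the Sprague-Grundy theorem, the Grundy value of a sum of independent games is the XOR of the component values.
Combined value = 2 XOR 8 XOR 0 XOR 9 = 3.

3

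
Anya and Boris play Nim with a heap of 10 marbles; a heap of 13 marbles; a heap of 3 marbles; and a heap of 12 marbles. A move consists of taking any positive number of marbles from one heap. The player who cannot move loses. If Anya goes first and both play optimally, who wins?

Anya wins

Nim-sum: 10 ^ 13 ^ 3 ^ 12 = 8.
The nim-sum is 8 ≠ 0, so this is an N-position: the player to move can win; Anya has a winning move.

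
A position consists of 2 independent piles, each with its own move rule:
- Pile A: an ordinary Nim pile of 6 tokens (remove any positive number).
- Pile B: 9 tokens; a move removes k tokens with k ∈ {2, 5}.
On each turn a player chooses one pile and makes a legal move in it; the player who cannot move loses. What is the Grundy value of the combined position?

7

Pile A is a plain Nim pile of size 6, so its Grundy value is 6.
For pile B, compute g(0), g(1), … with moves {2, 5}:
k:     0  1  2  3  4  5  6  7  8  9
g(k):  0  0  1  1  0  2  1  0  0  1
So g(9) = 1.
By the Sprague-Grundy theorem, the Grundy value of a sum of independent games is the XOR of the component values.
Combined value = 6 XOR 1 = 7.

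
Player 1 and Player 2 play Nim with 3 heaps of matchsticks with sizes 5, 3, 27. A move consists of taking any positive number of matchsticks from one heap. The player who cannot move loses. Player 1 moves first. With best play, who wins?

Player 1 wins

Write each in binary and XOR column by column:
  00101  (5)
  00011  (3)
  11011  (27)
  -----
  11101  (29)
The nim-sum is 29 ≠ 0, so this is an N-position: the player to move can win; Player 1 has a winning move.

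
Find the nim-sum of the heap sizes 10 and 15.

5

Nim-sum: 10 ⊕ 15 = 5.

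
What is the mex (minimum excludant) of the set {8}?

0 is not in the set, so the mex is 0.

0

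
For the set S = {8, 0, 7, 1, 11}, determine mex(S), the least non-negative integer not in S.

The values 0, 1 are all present; 2 is the first non-negative integer missing from the set.

2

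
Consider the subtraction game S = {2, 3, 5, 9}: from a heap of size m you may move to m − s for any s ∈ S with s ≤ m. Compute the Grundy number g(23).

Build the Grundy sequence with g(k) = mex{g(k−s) : s ∈ {2, 3, 5, 9}, s ≤ k}:
k:     0  1  2  3  4  5  6  7  8  9 10 11 12 13 14 15 16 17 18 19 20 21 22 23
g(k):  0  0  1  1  2  2  3  0  0  1  1  2  2  3  0  0  1  1  2  2  3  0  0  1
So g(23) = 1.

1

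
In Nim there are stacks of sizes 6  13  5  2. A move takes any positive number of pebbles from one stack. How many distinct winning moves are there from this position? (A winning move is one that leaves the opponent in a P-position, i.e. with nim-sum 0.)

1

Nim-sum: 6 XOR 13 XOR 5 XOR 2 = 12.
The overall nim-sum is X = 12. A stack of size p has a winning move iff p XOR X < p (reduce it to p XOR X).
  6: 6 XOR 12 = 10 ≥ 6 — no move.
  13: 13 XOR 12 = 1 < 13 — winning move (to 1).
  5: 5 XOR 12 = 9 ≥ 5 — no move.
  2: 2 XOR 12 = 14 ≥ 2 — no move.
That gives 1 winning move.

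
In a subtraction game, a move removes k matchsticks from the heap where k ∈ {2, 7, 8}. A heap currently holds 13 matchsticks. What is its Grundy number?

2

Build the Grundy sequence with g(k) = mex{g(k−s) : s ∈ {2, 7, 8}, s ≤ k}:
g(0) = mex{} = 0
g(1) = mex{} = 0
g(2) = mex{0} = 1
g(3) = mex{0} = 1
g(4) = mex{1} = 0
g(5) = mex{1} = 0
g(6) = mex{0} = 1
g(7) = mex{0} = 1
g(8) = mex{0,1} = 2
g(9) = mex{0,1} = 2
g(10) = mex{1,2} = 0
g(11) = mex{0,1,2} = 3
g(12) = mex{0} = 1
g(13) = mex{0,1,3} = 2
So g(13) = 2.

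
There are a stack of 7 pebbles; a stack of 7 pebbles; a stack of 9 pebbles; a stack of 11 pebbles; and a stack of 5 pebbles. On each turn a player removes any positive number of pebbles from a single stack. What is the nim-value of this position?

7

Nim-sum: 7 XOR 7 XOR 9 XOR 11 XOR 5 = 7.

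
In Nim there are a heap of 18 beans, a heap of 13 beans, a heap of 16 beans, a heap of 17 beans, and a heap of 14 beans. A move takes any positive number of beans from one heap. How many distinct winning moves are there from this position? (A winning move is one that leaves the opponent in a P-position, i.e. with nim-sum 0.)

3

Nim-sum: 18 XOR 13 XOR 16 XOR 17 XOR 14 = 16.
The overall nim-sum is X = 16. A heap of size p has a winning move iff p XOR X < p (reduce it to p XOR X).
  18: 18 XOR 16 = 2 < 18 — winning move (to 2).
  13: 13 XOR 16 = 29 ≥ 13 — no move.
  16: 16 XOR 16 = 0 < 16 — winning move (to 0).
  17: 17 XOR 16 = 1 < 17 — winning move (to 1).
  14: 14 XOR 16 = 30 ≥ 14 — no move.
That gives 3 winning moves.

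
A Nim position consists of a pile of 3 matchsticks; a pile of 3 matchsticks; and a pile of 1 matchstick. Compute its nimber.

1

In binary:
  11  (3)
  11  (3)
  01  (1)
  --
  01  (1)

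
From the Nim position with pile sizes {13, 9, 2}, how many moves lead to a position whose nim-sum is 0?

1

Nim-sum: 13 ⊕ 9 ⊕ 2 = 6.
The overall nim-sum is X = 6. A pile of size p has a winning move iff p XOR X < p (reduce it to p XOR X).
  13: 13 XOR 6 = 11 < 13 — winning move (to 11).
  9: 9 XOR 6 = 15 ≥ 9 — no move.
  2: 2 XOR 6 = 4 ≥ 2 — no move.
That gives 1 winning move.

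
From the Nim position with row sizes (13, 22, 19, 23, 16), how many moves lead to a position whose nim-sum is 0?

Bitwise XOR of the heap sizes:
  01101  (13)
  10110  (22)
  10011  (19)
  10111  (23)
  10000  (16)
  -----
  01111  (15)
The overall nim-sum is X = 15. A row of size p has a winning move iff p XOR X < p (reduce it to p XOR X).
  13: 13 XOR 15 = 2 < 13 — winning move (to 2).
  22: 22 XOR 15 = 25 ≥ 22 — no move.
  19: 19 XOR 15 = 28 ≥ 19 — no move.
  23: 23 XOR 15 = 24 ≥ 23 — no move.
  16: 16 XOR 15 = 31 ≥ 16 — no move.
That gives 1 winning move.

1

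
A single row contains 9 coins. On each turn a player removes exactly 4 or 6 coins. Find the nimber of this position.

Build the Grundy sequence with g(k) = mex{g(k−s) : s ∈ {4, 6}, s ≤ k}:
g(0) = mex{} = 0
g(1) = mex{} = 0
g(2) = mex{} = 0
g(3) = mex{} = 0
g(4) = mex{0} = 1
g(5) = mex{0} = 1
g(6) = mex{0} = 1
g(7) = mex{0} = 1
g(8) = mex{0,1} = 2
g(9) = mex{0,1} = 2
So g(9) = 2.

2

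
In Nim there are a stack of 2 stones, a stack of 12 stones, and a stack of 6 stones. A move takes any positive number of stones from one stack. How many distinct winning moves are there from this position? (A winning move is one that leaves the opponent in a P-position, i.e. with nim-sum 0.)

1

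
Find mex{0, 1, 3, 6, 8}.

The values 0, 1 are all present; 2 is the first non-negative integer missing from the set.

2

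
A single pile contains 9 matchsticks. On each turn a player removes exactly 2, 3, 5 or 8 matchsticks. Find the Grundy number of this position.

1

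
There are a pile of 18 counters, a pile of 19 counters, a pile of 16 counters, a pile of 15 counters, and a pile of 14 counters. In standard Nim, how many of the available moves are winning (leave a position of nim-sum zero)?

3

Nim-sum: 18 XOR 19 XOR 16 XOR 15 XOR 14 = 16.
The overall nim-sum is X = 16. A pile of size p has a winning move iff p XOR X < p (reduce it to p XOR X).
  18: 18 XOR 16 = 2 < 18 — winning move (to 2).
  19: 19 XOR 16 = 3 < 19 — winning move (to 3).
  16: 16 XOR 16 = 0 < 16 — winning move (to 0).
  15: 15 XOR 16 = 31 ≥ 15 — no move.
  14: 14 XOR 16 = 30 ≥ 14 — no move.
That gives 3 winning moves.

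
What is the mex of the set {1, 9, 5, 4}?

0 is not in the set, so the mex is 0.

0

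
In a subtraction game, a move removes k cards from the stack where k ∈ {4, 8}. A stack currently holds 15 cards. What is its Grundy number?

0

Compute g(0), g(1), … for moves {4, 8}:
k:     0  1  2  3  4  5  6  7  8  9 10 11 12 13 14 15
g(k):  0  0  0  0  1  1  1  1  2  2  2  2  0  0  0  0
So g(15) = 0.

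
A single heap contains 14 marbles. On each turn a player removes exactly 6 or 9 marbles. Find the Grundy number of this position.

Build the Grundy sequence with g(k) = mex{g(k−s) : s ∈ {6, 9}, s ≤ k}:
k:     0  1  2  3  4  5  6  7  8  9 10 11 12 13 14
g(k):  0  0  0  0  0  0  1  1  1  1  1  1  2  2  2
So g(14) = 2.

2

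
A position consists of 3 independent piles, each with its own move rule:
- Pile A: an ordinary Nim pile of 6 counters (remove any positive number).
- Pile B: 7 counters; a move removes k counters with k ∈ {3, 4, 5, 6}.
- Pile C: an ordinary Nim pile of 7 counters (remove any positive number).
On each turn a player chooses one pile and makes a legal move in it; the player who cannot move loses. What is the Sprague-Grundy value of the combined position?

3

Pile A is a plain Nim pile of size 6, so its Grundy value is 6.
For pile B, compute g(0), g(1), … with moves {3, 4, 5, 6}:
g(0) = mex{} = 0
g(1) = mex{} = 0
g(2) = mex{} = 0
g(3) = mex{0} = 1
g(4) = mex{0} = 1
g(5) = mex{0} = 1
g(6) = mex{0,1} = 2
g(7) = mex{0,1} = 2
So g(7) = 2.
Pile C is a plain Nim pile of size 7, so its Grundy value is 7.
The value of a disjunctive sum is the nim-sum of the parts.
Combined value = 6 XOR 2 XOR 7 = 3.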